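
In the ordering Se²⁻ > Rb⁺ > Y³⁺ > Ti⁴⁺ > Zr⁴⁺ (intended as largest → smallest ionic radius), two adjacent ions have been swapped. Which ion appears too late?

Zr⁴⁺

The pair Ti⁴⁺, Zr⁴⁺ is the wrong way round — Ti⁴⁺ and Zr⁴⁺ are in one column with the same charge; the lighter period-4 ion has one fewer shell and is smaller. All other adjacent pairs agree with periodic trends, so Zr⁴⁺ is the misplaced ion.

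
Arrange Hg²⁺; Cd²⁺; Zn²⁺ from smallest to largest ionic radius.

Zn²⁺ < Cd²⁺ < Hg²⁺

These ions sit in one column with identical charge. Each step down the periodic table adds a principal shell, increasing the radius.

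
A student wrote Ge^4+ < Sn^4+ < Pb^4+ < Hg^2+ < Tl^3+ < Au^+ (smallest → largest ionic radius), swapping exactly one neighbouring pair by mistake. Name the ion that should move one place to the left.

Scanning neighbour by neighbour, only Hg^2+/Tl^3+ violates a trend: both have 78 electrons but Z(Tl)=81 > Z(Hg)=80, so Tl^3+ should be the smaller of the two. That makes Tl^3+ the one sitting a position late relative to where it belongs.

Tl^3+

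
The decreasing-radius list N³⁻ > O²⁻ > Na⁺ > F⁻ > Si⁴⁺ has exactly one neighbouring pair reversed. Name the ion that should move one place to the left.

Compare adjacent ions: Na⁺ and F⁻ share 10 electrons; the higher nuclear charge on Na (Z=11) contracts it more, so Na⁺ < F⁻ — yet in this decreasing list Na⁺ sits before F⁻. Nothing else is reversed, so F⁻ should move one place to the left.

F⁻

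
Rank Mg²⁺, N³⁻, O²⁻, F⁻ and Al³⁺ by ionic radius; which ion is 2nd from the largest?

O²⁻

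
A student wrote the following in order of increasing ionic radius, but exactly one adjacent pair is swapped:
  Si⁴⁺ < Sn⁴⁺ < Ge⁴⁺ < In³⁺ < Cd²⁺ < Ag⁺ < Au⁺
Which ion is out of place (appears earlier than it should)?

Compare adjacent ions: same group and charge — period 4 sits above period 5, so Ge⁴⁺ is smaller — yet in this increasing list Sn⁴⁺ sits before Ge⁴⁺. Nothing else is reversed, so Sn⁴⁺ should move one place to the right.

Sn⁴⁺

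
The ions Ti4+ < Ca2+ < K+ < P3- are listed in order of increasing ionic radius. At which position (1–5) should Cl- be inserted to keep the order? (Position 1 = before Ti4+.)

4

Each ion has 18 electrons. The ranking follows nuclear charge in reverse — greater Z gives a smaller radius. Ti4+ (Z=22), Ca2+ (Z=20), K+ (Z=19), Cl- (Z=17), P3- (Z=15).
Putting Cl- in gives Ti4+ < Ca2+ < K+ < Cl- < P3-; it lands at slot 4.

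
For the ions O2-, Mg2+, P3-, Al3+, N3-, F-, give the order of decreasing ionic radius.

P3- > N3- > O2- > F- > Mg2+ > Al3+

Work out protons and electrons: Al3+: 10 e⁻, Z=13, Mg2+: 10 e⁻, Z=12, F-: 10 e⁻, Z=9, O2-: 10 e⁻, Z=8, N3-: 10 e⁻, Z=7, P3-: 18 e⁻, Z=15. Al3+ < Mg2+ (both 10 e⁻, Z=13>12); Mg2+ < F- (isoelectronic, higher Z=12 is smaller); F- < O2- (isoelectronic, higher Z=9 is smaller); O2- < N3- (isoelectronic, higher Z=8 is smaller); N3- < P3- (same group, period 2 vs 3).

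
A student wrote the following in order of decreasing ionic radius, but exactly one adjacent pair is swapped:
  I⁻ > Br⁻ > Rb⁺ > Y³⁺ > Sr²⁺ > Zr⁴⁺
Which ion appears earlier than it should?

The pair Y³⁺, Sr²⁺ is the wrong way round — both have 36 electrons but Z(Y)=39 > Z(Sr)=38, so Y³⁺ should be the smaller of the two. All other adjacent pairs agree with periodic trends, so Y³⁺ is the misplaced ion.

Y³⁺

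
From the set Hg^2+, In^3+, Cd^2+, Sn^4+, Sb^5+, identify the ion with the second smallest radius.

Sn^4+

Tabulating Z and e⁻: Sb^5+: 46 e⁻, Z=51, Sn^4+: 46 e⁻, Z=50, In^3+: 46 e⁻, Z=49, Cd^2+: 46 e⁻, Z=48, Hg^2+: 78 e⁻, Z=80. Sb^5+ < Sn^4+ (both 46 e⁻, Z=51>50); Sn^4+ < In^3+ (isoelectronic, higher Z=50 is smaller); In^3+ < Cd^2+ (both 46 e⁻, Z=49>48); Cd^2+ < Hg^2+ (same group, 1 shell fewer).
That gives Sb^5+ < Sn^4+ < In^3+ < Cd^2+ < Hg^2+. From the smallest end, number 2 is Sn^4+.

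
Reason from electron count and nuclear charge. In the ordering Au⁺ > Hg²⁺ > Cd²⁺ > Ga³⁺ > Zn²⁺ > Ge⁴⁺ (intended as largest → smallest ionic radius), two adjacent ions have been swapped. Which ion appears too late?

Compare adjacent ions: Ga³⁺ and Zn²⁺ share 28 electrons; the higher nuclear charge on Ga (Z=31) contracts it more, so Ga³⁺ < Zn²⁺ — yet in this decreasing list Ga³⁺ sits before Zn²⁺. Nothing else is reversed, so Zn²⁺ should move one place to the left.

Zn²⁺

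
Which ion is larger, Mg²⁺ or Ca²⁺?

All are in the same group with charge +2. Radius grows down the group as n (the outermost shell) increases.

Ca²⁺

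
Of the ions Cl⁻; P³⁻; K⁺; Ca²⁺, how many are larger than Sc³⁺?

4

Each ion has 18 electrons. The ranking follows nuclear charge in reverse — greater Z gives a smaller radius. Sc³⁺ (Z=21), Ca²⁺ (Z=20), K⁺ (Z=19), Cl⁻ (Z=17), P³⁻ (Z=15).
Ordering all of them (including Sc³⁺) by radius gives Sc³⁺ < Ca²⁺ < K⁺ < Cl⁻ < P³⁻. So 4 are larger.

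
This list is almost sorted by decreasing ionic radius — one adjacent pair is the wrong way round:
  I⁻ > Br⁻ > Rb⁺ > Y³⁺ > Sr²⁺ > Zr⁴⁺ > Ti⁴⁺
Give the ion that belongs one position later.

Y³⁺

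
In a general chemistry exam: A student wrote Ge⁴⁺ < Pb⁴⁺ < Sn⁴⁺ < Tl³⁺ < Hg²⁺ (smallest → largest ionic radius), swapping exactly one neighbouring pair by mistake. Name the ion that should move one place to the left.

Sn⁴⁺

Compare adjacent ions: same group and charge — period 5 sits above period 6, so Sn⁴⁺ is smaller — yet in this increasing list Pb⁴⁺ sits before Sn⁴⁺. Nothing else is reversed, so Sn⁴⁺ should move one place to the left.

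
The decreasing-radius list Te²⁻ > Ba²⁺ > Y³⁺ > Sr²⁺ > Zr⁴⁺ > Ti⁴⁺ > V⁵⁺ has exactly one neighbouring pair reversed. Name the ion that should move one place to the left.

Scanning neighbour by neighbour, only Y³⁺/Sr²⁺ violates a trend: they are isoelectronic (36 e⁻) and Y has more protons than Sr (39 vs 38), making Y³⁺ smaller. That makes Sr²⁺ the one sitting a position late relative to where it belongs.

Sr²⁺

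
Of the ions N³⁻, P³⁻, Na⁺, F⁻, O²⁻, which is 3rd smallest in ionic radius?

First list Z and electron count for each: Na⁺ has 10 e⁻ (Z=11), F⁻ has 10 e⁻ (Z=9), O²⁻ has 10 e⁻ (Z=8), N³⁻ has 10 e⁻ (Z=7), P³⁻ has 18 e⁻ (Z=15). Na⁺ < F⁻ (both 10 e⁻, Z=11>9); F⁻ < O²⁻ (both 10 e⁻, Z=9>8); O²⁻ < N³⁻ (isoelectronic, higher Z=8 is smaller); N³⁻ < P³⁻ (same group, period 2 vs 3).
Full ascending order: Na⁺ < F⁻ < O²⁻ < N³⁻ < P³⁻. Counting from the smallest, position 3 is O²⁻.

O²⁻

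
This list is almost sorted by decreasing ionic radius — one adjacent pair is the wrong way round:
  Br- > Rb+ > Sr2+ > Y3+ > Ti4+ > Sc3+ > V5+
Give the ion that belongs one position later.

Ti4+

Check each adjacent pair. Ti4+ and Sc3+ are reversed: both have 18 electrons but Z(Ti)=22 > Z(Sc)=21, so Ti4+ should be the smaller of the two. No other neighbouring pair contradicts the periodic trends, so Ti4+ is the ion listed too early.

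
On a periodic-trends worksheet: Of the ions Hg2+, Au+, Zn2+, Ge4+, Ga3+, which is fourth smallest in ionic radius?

Ge4+ (Z=32, 28 e⁻), Ga3+ (Z=31, 28 e⁻), Zn2+ (Z=30, 28 e⁻), Hg2+ (Z=80, 78 e⁻), Au+ (Z=79, 78 e⁻). Ge4+ < Ga3+ (both 28 e⁻, Z=32>31); Ga3+ < Zn2+ (both 28 e⁻, Z=31>30); Zn2+ < Hg2+ (same group, 2 shells fewer); Hg2+ < Au+ (both 78 e⁻, Z=80>79).
Full ascending order: Ge4+ < Ga3+ < Zn2+ < Hg2+ < Au+. Counting from the smallest, position 4 is Hg2+.

Hg2+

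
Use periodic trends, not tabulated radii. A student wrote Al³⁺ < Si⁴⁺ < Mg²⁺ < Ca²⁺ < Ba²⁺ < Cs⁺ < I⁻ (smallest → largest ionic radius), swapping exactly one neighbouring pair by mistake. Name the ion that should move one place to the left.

Si⁴⁺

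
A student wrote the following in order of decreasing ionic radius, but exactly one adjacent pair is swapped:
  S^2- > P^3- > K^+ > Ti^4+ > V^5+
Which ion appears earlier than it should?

S^2-

Compare adjacent ions: S^2- and P^3- share 18 electrons; the higher nuclear charge on S (Z=16) contracts it more, so S^2- < P^3- — yet in this decreasing list S^2- sits before P^3-. Nothing else is reversed, so S^2- should move one place to the right.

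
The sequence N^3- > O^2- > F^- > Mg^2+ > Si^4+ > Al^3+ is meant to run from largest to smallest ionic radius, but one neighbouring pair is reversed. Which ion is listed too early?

Si^4+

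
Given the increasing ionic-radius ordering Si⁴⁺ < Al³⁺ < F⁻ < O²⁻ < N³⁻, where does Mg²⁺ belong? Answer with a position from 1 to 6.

Each ion has 10 electrons. The ranking follows nuclear charge in reverse — greater Z gives a smaller radius. Si⁴⁺ (Z=14), Al³⁺ (Z=13), Mg²⁺ (Z=12), F⁻ (Z=9), O²⁻ (Z=8), N³⁻ (Z=7).
Putting Mg²⁺ in gives Si⁴⁺ < Al³⁺ < Mg²⁺ < F⁻ < O²⁻ < N³⁻; it lands at slot 3.

3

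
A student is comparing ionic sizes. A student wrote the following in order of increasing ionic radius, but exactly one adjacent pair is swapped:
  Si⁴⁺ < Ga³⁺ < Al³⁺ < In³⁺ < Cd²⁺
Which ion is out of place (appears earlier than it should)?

Scanning neighbour by neighbour, only Ga³⁺/Al³⁺ violates a trend: same group and charge — period 3 sits above period 4, so Al³⁺ is smaller. That makes Ga³⁺ the one sitting a position early relative to where it belongs.

Ga³⁺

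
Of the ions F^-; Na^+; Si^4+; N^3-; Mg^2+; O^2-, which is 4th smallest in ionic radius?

F^-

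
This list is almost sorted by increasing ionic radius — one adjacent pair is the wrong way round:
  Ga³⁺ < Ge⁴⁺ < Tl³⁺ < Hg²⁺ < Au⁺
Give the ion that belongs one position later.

Ga³⁺

The pair Ga³⁺, Ge⁴⁺ is the wrong way round — Ge⁴⁺ and Ga³⁺ share 28 electrons; the higher nuclear charge on Ge (Z=32) contracts it more, so Ge⁴⁺ < Ga³⁺. All other adjacent pairs agree with periodic trends, so Ga³⁺ is the misplaced ion.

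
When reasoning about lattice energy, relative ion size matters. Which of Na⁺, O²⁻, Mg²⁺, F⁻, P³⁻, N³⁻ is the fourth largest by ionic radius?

Tabulating Z and e⁻: Mg²⁺ has 10 e⁻ (Z=12), Na⁺ has 10 e⁻ (Z=11), F⁻ has 10 e⁻ (Z=9), O²⁻ has 10 e⁻ (Z=8), N³⁻ has 10 e⁻ (Z=7), P³⁻ has 18 e⁻ (Z=15). Mg²⁺ < Na⁺ (both 10 e⁻, Z=12>11); Na⁺ < F⁻ (isoelectronic, higher Z=11 is smaller); F⁻ < O²⁻ (isoelectronic, higher Z=9 is smaller); O²⁻ < N³⁻ (both 10 e⁻, Z=8>7); N³⁻ < P³⁻ (same group, period 2 vs 3).
Ordering: Mg²⁺ < Na⁺ < F⁻ < O²⁻ < N³⁻ < P³⁻. The fourth largest is F⁻.

F⁻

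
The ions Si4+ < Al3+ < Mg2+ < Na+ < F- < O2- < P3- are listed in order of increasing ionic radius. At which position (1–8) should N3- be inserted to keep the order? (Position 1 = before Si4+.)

Work out protons and electrons: Si4+ (Z=14, 10 e⁻), Al3+ (Z=13, 10 e⁻), Mg2+ (Z=12, 10 e⁻), Na+ (Z=11, 10 e⁻), F- (Z=9, 10 e⁻), O2- (Z=8, 10 e⁻), N3- (Z=7, 10 e⁻), P3- (Z=15, 18 e⁻). Si4+ < Al3+ (isoelectronic, higher Z=14 is smaller); Al3+ < Mg2+ (isoelectronic, higher Z=13 is smaller); Mg2+ < Na+ (isoelectronic, higher Z=12 is smaller); Na+ < F- (isoelectronic, higher Z=11 is smaller); F- < O2- (both 10 e⁻, Z=9>8); O2- < N3- (isoelectronic, higher Z=8 is smaller); N3- < P3- (same group, 1 shell fewer).
With N3- included the full order is Si4+ < Al3+ < Mg2+ < Na+ < F- < O2- < N3- < P3-, so it takes position 7.

7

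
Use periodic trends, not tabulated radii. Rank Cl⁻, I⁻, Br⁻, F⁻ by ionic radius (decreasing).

Same group, same charge. Going down the group adds an extra shell of electrons, so the ion gets larger: F⁻ is highest in the group and smallest.

I⁻ > Br⁻ > Cl⁻ > F⁻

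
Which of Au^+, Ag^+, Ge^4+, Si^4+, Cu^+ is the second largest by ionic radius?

Tabulating Z and e⁻: Si^4+ has 10 e⁻ (Z=14), Ge^4+ has 28 e⁻ (Z=32), Cu^+ has 28 e⁻ (Z=29), Ag^+ has 46 e⁻ (Z=47), Au^+ has 78 e⁻ (Z=79). Si^4+ < Ge^4+ (same group, period 3 vs 4); Ge^4+ < Cu^+ (both 28 e⁻, Z=32>29); Cu^+ < Ag^+ (same group, period 4 vs 5); Ag^+ < Au^+ (same group, 1 shell fewer).
So the order is Si^4+ < Ge^4+ < Cu^+ < Ag^+ < Au^+; the 2nd-largest ion is Ag^+.

Ag^+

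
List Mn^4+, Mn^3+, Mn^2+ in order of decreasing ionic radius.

Mn^2+ > Mn^3+ > Mn^4+

Same element, different charge: the more highly charged cation has fewer electrons and a greater effective nuclear charge per electron, making Mn^4+ the smallest.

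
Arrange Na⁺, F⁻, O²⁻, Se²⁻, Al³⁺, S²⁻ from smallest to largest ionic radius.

Al³⁺ < Na⁺ < F⁻ < O²⁻ < S²⁻ < Se²⁻

First list Z and electron count for each: Al³⁺: 10 e⁻, Z=13, Na⁺: 10 e⁻, Z=11, F⁻: 10 e⁻, Z=9, O²⁻: 10 e⁻, Z=8, S²⁻: 18 e⁻, Z=16, Se²⁻: 36 e⁻, Z=34. Al³⁺ < Na⁺ (both 10 e⁻, Z=13>11); Na⁺ < F⁻ (both 10 e⁻, Z=11>9); F⁻ < O²⁻ (isoelectronic, higher Z=9 is smaller); O²⁻ < S²⁻ (same group, 1 shell fewer); S²⁻ < Se²⁻ (same group, 1 shell fewer).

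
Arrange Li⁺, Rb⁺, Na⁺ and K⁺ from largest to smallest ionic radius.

All are in the same group with charge +1. Radius grows down the group as n (the outermost shell) increases.

Rb⁺ > K⁺ > Na⁺ > Li⁺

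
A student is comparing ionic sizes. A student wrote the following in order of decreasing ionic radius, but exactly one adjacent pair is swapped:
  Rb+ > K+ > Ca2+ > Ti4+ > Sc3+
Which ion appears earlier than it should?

Ti4+

The pair Ti4+, Sc3+ is the wrong way round — Ti4+ and Sc3+ share 18 electrons; the higher nuclear charge on Ti (Z=22) contracts it more, so Ti4+ < Sc3+. All other adjacent pairs agree with periodic trends, so Ti4+ is the misplaced ion.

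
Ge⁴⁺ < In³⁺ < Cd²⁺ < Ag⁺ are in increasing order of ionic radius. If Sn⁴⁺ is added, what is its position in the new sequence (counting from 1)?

2

First list Z and electron count for each: Ge⁴⁺: 28 e⁻, Z=32, Sn⁴⁺: 46 e⁻, Z=50, In³⁺: 46 e⁻, Z=49, Cd²⁺: 46 e⁻, Z=48, Ag⁺: 46 e⁻, Z=47. Ge⁴⁺ < Sn⁴⁺ (same group, period 4 vs 5); Sn⁴⁺ < In³⁺ (isoelectronic, higher Z=50 is smaller); In³⁺ < Cd²⁺ (isoelectronic, higher Z=49 is smaller); Cd²⁺ < Ag⁺ (isoelectronic, higher Z=48 is smaller).
With Sn⁴⁺ included the full order is Ge⁴⁺ < Sn⁴⁺ < In³⁺ < Cd²⁺ < Ag⁺, so it takes position 2.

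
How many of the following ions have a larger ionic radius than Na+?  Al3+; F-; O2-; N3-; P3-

Tabulating Z and e⁻: Al3+: 10 e⁻, Z=13, Na+: 10 e⁻, Z=11, F-: 10 e⁻, Z=9, O2-: 10 e⁻, Z=8, N3-: 10 e⁻, Z=7, P3-: 18 e⁻, Z=15. Al3+ < Na+ (isoelectronic, higher Z=13 is smaller); Na+ < F- (isoelectronic, higher Z=11 is smaller); F- < O2- (both 10 e⁻, Z=9>8); O2- < N3- (both 10 e⁻, Z=8>7); N3- < P3- (same group, 1 shell fewer).
Relative to Na+, the ions that are larger are F-, O2-, N3-, P3-. Count: 4.

4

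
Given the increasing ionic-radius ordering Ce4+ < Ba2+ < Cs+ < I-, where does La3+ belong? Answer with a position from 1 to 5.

2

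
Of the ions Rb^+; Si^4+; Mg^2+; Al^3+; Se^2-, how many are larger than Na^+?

2

Si^4+ (Z=14, 10 e⁻), Al^3+ (Z=13, 10 e⁻), Mg^2+ (Z=12, 10 e⁻), Na^+ (Z=11, 10 e⁻), Rb^+ (Z=37, 36 e⁻), Se^2- (Z=34, 36 e⁻). Si^4+ < Al^3+ (both 10 e⁻, Z=14>13); Al^3+ < Mg^2+ (isoelectronic, higher Z=13 is smaller); Mg^2+ < Na^+ (isoelectronic, higher Z=12 is smaller); Na^+ < Rb^+ (same group, period 3 vs 5); Rb^+ < Se^2- (both 36 e⁻, Z=37>34).
Ordering all of them (including Na^+) by radius gives Si^4+ < Al^3+ < Mg^2+ < Na^+ < Rb^+ < Se^2-. That's 2.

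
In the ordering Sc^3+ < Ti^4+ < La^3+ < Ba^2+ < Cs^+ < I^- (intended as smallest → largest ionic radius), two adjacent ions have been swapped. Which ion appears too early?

Check each adjacent pair. Sc^3+ and Ti^4+ are reversed: they are isoelectronic (18 e⁻) and Ti has more protons than Sc (22 vs 21), making Ti^4+ smaller. No other neighbouring pair contradicts the periodic trends, so Sc^3+ is the ion listed too early.

Sc^3+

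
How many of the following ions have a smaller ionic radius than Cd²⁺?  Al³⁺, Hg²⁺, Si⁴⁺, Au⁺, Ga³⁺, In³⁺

Si⁴⁺ (Z=14, 10 e⁻), Al³⁺ (Z=13, 10 e⁻), Ga³⁺ (Z=31, 28 e⁻), In³⁺ (Z=49, 46 e⁻), Cd²⁺ (Z=48, 46 e⁻), Hg²⁺ (Z=80, 78 e⁻), Au⁺ (Z=79, 78 e⁻). Si⁴⁺ < Al³⁺ (isoelectronic, higher Z=14 is smaller); Al³⁺ < Ga³⁺ (same group, period 3 vs 4); Ga³⁺ < In³⁺ (same group, 1 shell fewer); In³⁺ < Cd²⁺ (isoelectronic, higher Z=49 is smaller); Cd²⁺ < Hg²⁺ (same group, 1 shell fewer); Hg²⁺ < Au⁺ (both 78 e⁻, Z=80>79).
Overall: Si⁴⁺ < Al³⁺ < Ga³⁺ < In³⁺ < Cd²⁺ < Hg²⁺ < Au⁺. Cd²⁺ has 4 below it and 2 above. So 4 are smaller.

4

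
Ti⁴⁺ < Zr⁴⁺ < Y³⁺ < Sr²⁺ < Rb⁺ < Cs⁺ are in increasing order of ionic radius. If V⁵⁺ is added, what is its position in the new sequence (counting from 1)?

First list Z and electron count for each: V⁵⁺ (Z=23, 18 e⁻), Ti⁴⁺ (Z=22, 18 e⁻), Zr⁴⁺ (Z=40, 36 e⁻), Y³⁺ (Z=39, 36 e⁻), Sr²⁺ (Z=38, 36 e⁻), Rb⁺ (Z=37, 36 e⁻), Cs⁺ (Z=55, 54 e⁻). V⁵⁺ < Ti⁴⁺ (both 18 e⁻, Z=23>22); Ti⁴⁺ < Zr⁴⁺ (same group, 1 shell fewer); Zr⁴⁺ < Y³⁺ (both 36 e⁻, Z=40>39); Y³⁺ < Sr²⁺ (isoelectronic, higher Z=39 is smaller); Sr²⁺ < Rb⁺ (isoelectronic, higher Z=38 is smaller); Rb⁺ < Cs⁺ (same group, period 5 vs 6).
With V⁵⁺ included the full order is V⁵⁺ < Ti⁴⁺ < Zr⁴⁺ < Y³⁺ < Sr²⁺ < Rb⁺ < Cs⁺, so it takes position 1.

1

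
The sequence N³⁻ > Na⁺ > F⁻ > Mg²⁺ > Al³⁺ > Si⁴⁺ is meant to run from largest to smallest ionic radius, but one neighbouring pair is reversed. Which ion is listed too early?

The pair Na⁺, F⁻ is the wrong way round — both have 10 electrons but Z(Na)=11 > Z(F)=9, so Na⁺ should be the smaller of the two. All other adjacent pairs agree with periodic trends, so Na⁺ is the misplaced ion.

Na⁺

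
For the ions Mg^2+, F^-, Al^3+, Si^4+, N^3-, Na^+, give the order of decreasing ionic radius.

N^3- > F^- > Na^+ > Mg^2+ > Al^3+ > Si^4+

All of these have 10 electrons (isoelectronic). With the same electron cloud, the ion with the most protons pulls it in tightest. Nuclear charges: Si^4+ (Z=14), Al^3+ (Z=13), Mg^2+ (Z=12), Na^+ (Z=11), F^- (Z=9), N^3- (Z=7). Highest Z is smallest.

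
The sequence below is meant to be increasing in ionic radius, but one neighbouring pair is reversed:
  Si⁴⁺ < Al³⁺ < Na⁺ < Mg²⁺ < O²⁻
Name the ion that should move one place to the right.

Compare adjacent ions: Mg²⁺ and Na⁺ share 10 electrons; the higher nuclear charge on Mg (Z=12) contracts it more, so Mg²⁺ < Na⁺ — yet in this increasing list Na⁺ sits before Mg²⁺. Nothing else is reversed, so Na⁺ should move one place to the right.

Na⁺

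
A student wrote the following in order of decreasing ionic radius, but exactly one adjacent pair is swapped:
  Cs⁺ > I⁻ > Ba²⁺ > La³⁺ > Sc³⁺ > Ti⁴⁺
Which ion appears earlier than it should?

Cs⁺

Scanning neighbour by neighbour, only Cs⁺/I⁻ violates a trend: they are isoelectronic (54 e⁻) and Cs has more protons than I (55 vs 53), making Cs⁺ smaller. That makes Cs⁺ the one sitting a position early relative to where it belongs.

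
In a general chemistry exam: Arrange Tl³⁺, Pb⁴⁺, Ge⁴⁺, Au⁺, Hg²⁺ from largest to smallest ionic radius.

Au⁺ > Hg²⁺ > Tl³⁺ > Pb⁴⁺ > Ge⁴⁺

Ge⁴⁺ (Z=32, 28 e⁻), Pb⁴⁺ (Z=82, 78 e⁻), Tl³⁺ (Z=81, 78 e⁻), Hg²⁺ (Z=80, 78 e⁻), Au⁺ (Z=79, 78 e⁻). Ge⁴⁺ < Pb⁴⁺ (same group, 2 shells fewer); Pb⁴⁺ < Tl³⁺ (isoelectronic, higher Z=82 is smaller); Tl³⁺ < Hg²⁺ (isoelectronic, higher Z=81 is smaller); Hg²⁺ < Au⁺ (isoelectronic, higher Z=80 is smaller).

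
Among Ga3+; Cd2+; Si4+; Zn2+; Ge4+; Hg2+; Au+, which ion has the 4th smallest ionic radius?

Si4+ has 10 e⁻ (Z=14), Ge4+ has 28 e⁻ (Z=32), Ga3+ has 28 e⁻ (Z=31), Zn2+ has 28 e⁻ (Z=30), Cd2+ has 46 e⁻ (Z=48), Hg2+ has 78 e⁻ (Z=80), Au+ has 78 e⁻ (Z=79). Si4+ < Ge4+ (same group, 1 shell fewer); Ge4+ < Ga3+ (both 28 e⁻, Z=32>31); Ga3+ < Zn2+ (isoelectronic, higher Z=31 is smaller); Zn2+ < Cd2+ (same group, period 4 vs 5); Cd2+ < Hg2+ (same group, period 5 vs 6); Hg2+ < Au+ (isoelectronic, higher Z=80 is smaller).
Full ascending order: Si4+ < Ge4+ < Ga3+ < Zn2+ < Cd2+ < Hg2+ < Au+. Counting from the smallest, position 4 is Zn2+.

Zn2+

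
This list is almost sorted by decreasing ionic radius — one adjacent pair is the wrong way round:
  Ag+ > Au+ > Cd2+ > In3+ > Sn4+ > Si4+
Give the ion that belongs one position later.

The pair Ag+, Au+ is the wrong way round — Ag+ and Au+ are in one column with the same charge; the lighter period-5 ion has one fewer shell and is smaller. All other adjacent pairs agree with periodic trends, so Ag+ is the misplaced ion.

Ag+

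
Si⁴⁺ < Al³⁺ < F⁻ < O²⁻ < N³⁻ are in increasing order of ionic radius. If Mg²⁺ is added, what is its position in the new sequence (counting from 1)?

Isoelectronic series (10 e⁻ each). Size is set by nuclear charge: more protons means a smaller ion. Si⁴⁺ (Z=14), Al³⁺ (Z=13), Mg²⁺ (Z=12), F⁻ (Z=9), O²⁻ (Z=8), N³⁻ (Z=7).
Putting Mg²⁺ in gives Si⁴⁺ < Al³⁺ < Mg²⁺ < F⁻ < O²⁻ < N³⁻; it lands at slot 3.

3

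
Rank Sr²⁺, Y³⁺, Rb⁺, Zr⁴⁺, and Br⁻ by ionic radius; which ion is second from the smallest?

Isoelectronic series (36 e⁻ each). Size is set by nuclear charge: more protons means a smaller ion. Zr⁴⁺ (Z=40), Y³⁺ (Z=39), Sr²⁺ (Z=38), Rb⁺ (Z=37), Br⁻ (Z=35).
So the order is Zr⁴⁺ < Y³⁺ < Sr²⁺ < Rb⁺ < Br⁻; the 2nd-smallest ion is Y³⁺.

Y³⁺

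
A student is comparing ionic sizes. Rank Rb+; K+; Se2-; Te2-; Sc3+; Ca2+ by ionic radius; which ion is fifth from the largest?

Work out protons and electrons: Sc3+ (Z=21, 18 e⁻), Ca2+ (Z=20, 18 e⁻), K+ (Z=19, 18 e⁻), Rb+ (Z=37, 36 e⁻), Se2- (Z=34, 36 e⁻), Te2- (Z=52, 54 e⁻). Sc3+ < Ca2+ (both 18 e⁻, Z=21>20); Ca2+ < K+ (isoelectronic, higher Z=20 is smaller); K+ < Rb+ (same group, 1 shell fewer); Rb+ < Se2- (both 36 e⁻, Z=37>34); Se2- < Te2- (same group, 1 shell fewer).
Ordering: Sc3+ < Ca2+ < K+ < Rb+ < Se2- < Te2-. The fifth largest is Ca2+.

Ca2+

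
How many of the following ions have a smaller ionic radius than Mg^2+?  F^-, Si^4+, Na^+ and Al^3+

Isoelectronic series (10 e⁻ each). Size is set by nuclear charge: more protons means a smaller ion. Si^4+ (Z=14), Al^3+ (Z=13), Mg^2+ (Z=12), Na^+ (Z=11), F^- (Z=9).
Overall: Si^4+ < Al^3+ < Mg^2+ < Na^+ < F^-. Mg^2+ has 2 below it and 2 above. That's 2.

2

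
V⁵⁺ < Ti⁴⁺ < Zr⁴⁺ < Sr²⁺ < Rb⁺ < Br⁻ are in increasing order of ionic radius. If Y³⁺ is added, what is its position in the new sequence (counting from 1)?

4

Electron counts and nuclear charges: V⁵⁺: 18 e⁻, Z=23, Ti⁴⁺: 18 e⁻, Z=22, Zr⁴⁺: 36 e⁻, Z=40, Y³⁺: 36 e⁻, Z=39, Sr²⁺: 36 e⁻, Z=38, Rb⁺: 36 e⁻, Z=37, Br⁻: 36 e⁻, Z=35. V⁵⁺ < Ti⁴⁺ (both 18 e⁻, Z=23>22); Ti⁴⁺ < Zr⁴⁺ (same group, 1 shell fewer); Zr⁴⁺ < Y³⁺ (both 36 e⁻, Z=40>39); Y³⁺ < Sr²⁺ (isoelectronic, higher Z=39 is smaller); Sr²⁺ < Rb⁺ (both 36 e⁻, Z=38>37); Rb⁺ < Br⁻ (isoelectronic, higher Z=37 is smaller).
With Y³⁺ included the full order is V⁵⁺ < Ti⁴⁺ < Zr⁴⁺ < Y³⁺ < Sr²⁺ < Rb⁺ < Br⁻, so it takes position 4.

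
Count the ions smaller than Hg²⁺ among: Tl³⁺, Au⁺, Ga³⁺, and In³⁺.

Electron counts and nuclear charges: Ga³⁺ has 28 e⁻ (Z=31), In³⁺ has 46 e⁻ (Z=49), Tl³⁺ has 78 e⁻ (Z=81), Hg²⁺ has 78 e⁻ (Z=80), Au⁺ has 78 e⁻ (Z=79). Ga³⁺ < In³⁺ (same group, period 4 vs 5); In³⁺ < Tl³⁺ (same group, 1 shell fewer); Tl³⁺ < Hg²⁺ (both 78 e⁻, Z=81>80); Hg²⁺ < Au⁺ (both 78 e⁻, Z=80>79).
Ordering all of them (including Hg²⁺) by radius gives Ga³⁺ < In³⁺ < Tl³⁺ < Hg²⁺ < Au⁺. That's 3.

3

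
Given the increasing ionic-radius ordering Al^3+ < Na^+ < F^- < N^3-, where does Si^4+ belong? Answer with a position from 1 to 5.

All of these have 10 electrons (isoelectronic). With the same electron cloud, the ion with the most protons pulls it in tightest. Nuclear charges: Si^4+ (Z=14), Al^3+ (Z=13), Na^+ (Z=11), F^- (Z=9), N^3- (Z=7). Highest Z is smallest.
The complete sequence is Si^4+ < Al^3+ < Na^+ < F^- < N^3-. Si^4+ sits at position 1.

1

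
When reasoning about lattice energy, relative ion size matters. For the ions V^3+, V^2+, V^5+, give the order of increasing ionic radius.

These are all V ions. Removing more electrons (higher positive charge) pulls the remaining electrons in closer, so V^5+ is smallest and V^2+ is largest.

V^5+ < V^3+ < V^2+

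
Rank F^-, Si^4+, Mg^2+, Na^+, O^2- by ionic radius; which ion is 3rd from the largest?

Na^+

These species are isoelectronic with 10 electrons. The only difference is the number of protons: Si^4+ (Z=14), Mg^2+ (Z=12), Na^+ (Z=11), F^- (Z=9), O^2- (Z=8). The strongest nuclear pull (Si^4+) gives the smallest ion.
So the order is Si^4+ < Mg^2+ < Na^+ < F^- < O^2-; the 3rd-largest ion is Na^+.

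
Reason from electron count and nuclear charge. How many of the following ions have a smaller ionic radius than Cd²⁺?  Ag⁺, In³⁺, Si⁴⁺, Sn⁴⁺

Tabulating Z and e⁻: Si⁴⁺: 10 e⁻, Z=14, Sn⁴⁺: 46 e⁻, Z=50, In³⁺: 46 e⁻, Z=49, Cd²⁺: 46 e⁻, Z=48, Ag⁺: 46 e⁻, Z=47. Si⁴⁺ < Sn⁴⁺ (same group, 2 shells fewer); Sn⁴⁺ < In³⁺ (both 46 e⁻, Z=50>49); In³⁺ < Cd²⁺ (both 46 e⁻, Z=49>48); Cd²⁺ < Ag⁺ (both 46 e⁻, Z=48>47).
Ordering all of them (including Cd²⁺) by radius gives Si⁴⁺ < Sn⁴⁺ < In³⁺ < Cd²⁺ < Ag⁺. So 3 are smaller.

3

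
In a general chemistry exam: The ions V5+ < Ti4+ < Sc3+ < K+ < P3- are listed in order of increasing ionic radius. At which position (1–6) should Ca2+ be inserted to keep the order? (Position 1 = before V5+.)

4

All of these have 18 electrons (isoelectronic). With the same electron cloud, the ion with the most protons pulls it in tightest. Nuclear charges: V5+ (Z=23), Ti4+ (Z=22), Sc3+ (Z=21), Ca2+ (Z=20), K+ (Z=19), P3- (Z=15). Highest Z is smallest.
With Ca2+ included the full order is V5+ < Ti4+ < Sc3+ < Ca2+ < K+ < P3-, so it takes position 4.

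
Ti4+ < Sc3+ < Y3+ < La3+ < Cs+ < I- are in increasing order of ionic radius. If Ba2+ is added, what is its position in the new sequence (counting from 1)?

5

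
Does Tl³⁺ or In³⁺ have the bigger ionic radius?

Same group, same charge. Going down the group adds an extra shell of electrons, so the ion gets larger: In³⁺ is highest in the group and smallest.

Tl³⁺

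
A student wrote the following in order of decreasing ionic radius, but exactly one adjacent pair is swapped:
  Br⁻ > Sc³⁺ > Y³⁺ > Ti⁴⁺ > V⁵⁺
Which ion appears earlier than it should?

Sc³⁺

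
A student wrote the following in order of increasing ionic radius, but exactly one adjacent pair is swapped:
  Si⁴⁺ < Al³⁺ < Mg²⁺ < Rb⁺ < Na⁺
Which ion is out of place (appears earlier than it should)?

Scanning neighbour by neighbour, only Rb⁺/Na⁺ violates a trend: both in group 1 with the same charge; Na⁺ (period 3) has the smaller radius. That makes Rb⁺ the one sitting a position early relative to where it belongs.

Rb⁺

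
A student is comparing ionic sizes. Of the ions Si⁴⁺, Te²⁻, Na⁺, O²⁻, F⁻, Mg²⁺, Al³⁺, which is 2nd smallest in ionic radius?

Work out protons and electrons: Si⁴⁺ has 10 e⁻ (Z=14), Al³⁺ has 10 e⁻ (Z=13), Mg²⁺ has 10 e⁻ (Z=12), Na⁺ has 10 e⁻ (Z=11), F⁻ has 10 e⁻ (Z=9), O²⁻ has 10 e⁻ (Z=8), Te²⁻ has 54 e⁻ (Z=52). Si⁴⁺ < Al³⁺ (both 10 e⁻, Z=14>13); Al³⁺ < Mg²⁺ (isoelectronic, higher Z=13 is smaller); Mg²⁺ < Na⁺ (both 10 e⁻, Z=12>11); Na⁺ < F⁻ (both 10 e⁻, Z=11>9); F⁻ < O²⁻ (isoelectronic, higher Z=9 is smaller); O²⁻ < Te²⁻ (same group, 3 shells fewer).
Ordering: Si⁴⁺ < Al³⁺ < Mg²⁺ < Na⁺ < F⁻ < O²⁻ < Te²⁻. The 2nd smallest is Al³⁺.

Al³⁺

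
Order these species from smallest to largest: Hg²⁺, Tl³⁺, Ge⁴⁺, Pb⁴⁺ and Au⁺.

Ge⁴⁺ < Pb⁴⁺ < Tl³⁺ < Hg²⁺ < Au⁺

Work out protons and electrons: Ge⁴⁺ has 28 e⁻ (Z=32), Pb⁴⁺ has 78 e⁻ (Z=82), Tl³⁺ has 78 e⁻ (Z=81), Hg²⁺ has 78 e⁻ (Z=80), Au⁺ has 78 e⁻ (Z=79). Ge⁴⁺ < Pb⁴⁺ (same group, 2 shells fewer); Pb⁴⁺ < Tl³⁺ (isoelectronic, higher Z=82 is smaller); Tl³⁺ < Hg²⁺ (both 78 e⁻, Z=81>80); Hg²⁺ < Au⁺ (isoelectronic, higher Z=80 is smaller).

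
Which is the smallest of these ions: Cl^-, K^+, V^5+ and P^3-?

All of these have 18 electrons (isoelectronic). With the same electron cloud, the ion with the most protons pulls it in tightest. Nuclear charges: V^5+ (Z=23), K^+ (Z=19), Cl^- (Z=17), P^3- (Z=15). Highest Z is smallest.

V^5+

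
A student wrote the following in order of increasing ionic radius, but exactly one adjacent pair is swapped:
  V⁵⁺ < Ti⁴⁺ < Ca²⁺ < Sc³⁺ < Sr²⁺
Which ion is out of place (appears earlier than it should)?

Ca²⁺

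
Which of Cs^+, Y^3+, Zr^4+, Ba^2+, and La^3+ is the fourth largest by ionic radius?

Y^3+

Zr^4+ (Z=40, 36 e⁻), Y^3+ (Z=39, 36 e⁻), La^3+ (Z=57, 54 e⁻), Ba^2+ (Z=56, 54 e⁻), Cs^+ (Z=55, 54 e⁻). Zr^4+ < Y^3+ (isoelectronic, higher Z=40 is smaller); Y^3+ < La^3+ (same group, 1 shell fewer); La^3+ < Ba^2+ (both 54 e⁻, Z=57>56); Ba^2+ < Cs^+ (both 54 e⁻, Z=56>55).
Ordering: Zr^4+ < Y^3+ < La^3+ < Ba^2+ < Cs^+. The fourth largest is Y^3+.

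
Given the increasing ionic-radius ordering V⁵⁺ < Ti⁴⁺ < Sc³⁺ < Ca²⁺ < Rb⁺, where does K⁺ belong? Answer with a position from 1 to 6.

First list Z and electron count for each: V⁵⁺ has 18 e⁻ (Z=23), Ti⁴⁺ has 18 e⁻ (Z=22), Sc³⁺ has 18 e⁻ (Z=21), Ca²⁺ has 18 e⁻ (Z=20), K⁺ has 18 e⁻ (Z=19), Rb⁺ has 36 e⁻ (Z=37). V⁵⁺ < Ti⁴⁺ (isoelectronic, higher Z=23 is smaller); Ti⁴⁺ < Sc³⁺ (isoelectronic, higher Z=22 is smaller); Sc³⁺ < Ca²⁺ (isoelectronic, higher Z=21 is smaller); Ca²⁺ < K⁺ (both 18 e⁻, Z=20>19); K⁺ < Rb⁺ (same group, 1 shell fewer).
The complete sequence is V⁵⁺ < Ti⁴⁺ < Sc³⁺ < Ca²⁺ < K⁺ < Rb⁺. K⁺ sits at position 5.

5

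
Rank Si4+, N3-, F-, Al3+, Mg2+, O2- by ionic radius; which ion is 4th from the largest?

Each ion has 10 electrons. The ranking follows nuclear charge in reverse — greater Z gives a smaller radius. Si4+ (Z=14), Al3+ (Z=13), Mg2+ (Z=12), F- (Z=9), O2- (Z=8), N3- (Z=7).
Ordering: Si4+ < Al3+ < Mg2+ < F- < O2- < N3-. The 4th largest is Mg2+.

Mg2+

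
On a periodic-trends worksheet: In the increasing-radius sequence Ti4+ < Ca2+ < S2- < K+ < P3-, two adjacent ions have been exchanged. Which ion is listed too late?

Scanning neighbour by neighbour, only S2-/K+ violates a trend: both have 18 electrons but Z(K)=19 > Z(S)=16, so K+ should be the smaller of the two. That makes K+ the one sitting a position late relative to where it belongs.

K+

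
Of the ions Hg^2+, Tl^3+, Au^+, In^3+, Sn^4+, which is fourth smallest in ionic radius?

Work out protons and electrons: Sn^4+: 46 e⁻, Z=50, In^3+: 46 e⁻, Z=49, Tl^3+: 78 e⁻, Z=81, Hg^2+: 78 e⁻, Z=80, Au^+: 78 e⁻, Z=79. Sn^4+ < In^3+ (isoelectronic, higher Z=50 is smaller); In^3+ < Tl^3+ (same group, period 5 vs 6); Tl^3+ < Hg^2+ (both 78 e⁻, Z=81>80); Hg^2+ < Au^+ (isoelectronic, higher Z=80 is smaller).
So the order is Sn^4+ < In^3+ < Tl^3+ < Hg^2+ < Au^+; the 4th-smallest ion is Hg^2+.

Hg^2+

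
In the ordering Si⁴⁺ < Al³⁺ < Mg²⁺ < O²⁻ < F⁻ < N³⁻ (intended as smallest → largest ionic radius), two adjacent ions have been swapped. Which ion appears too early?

Compare adjacent ions: they are isoelectronic (10 e⁻) and F has more protons than O (9 vs 8), making F⁻ smaller — yet in this increasing list O²⁻ sits before F⁻. Nothing else is reversed, so O²⁻ should move one place to the right.

O²⁻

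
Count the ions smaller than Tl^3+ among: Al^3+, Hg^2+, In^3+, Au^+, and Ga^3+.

Work out protons and electrons: Al^3+ (Z=13, 10 e⁻), Ga^3+ (Z=31, 28 e⁻), In^3+ (Z=49, 46 e⁻), Tl^3+ (Z=81, 78 e⁻), Hg^2+ (Z=80, 78 e⁻), Au^+ (Z=79, 78 e⁻). Al^3+ < Ga^3+ (same group, period 3 vs 4); Ga^3+ < In^3+ (same group, 1 shell fewer); In^3+ < Tl^3+ (same group, 1 shell fewer); Tl^3+ < Hg^2+ (both 78 e⁻, Z=81>80); Hg^2+ < Au^+ (isoelectronic, higher Z=80 is smaller).
Placing each against Tl^3+: smaller — Al^3+, Ga^3+, In^3+; larger — Hg^2+, Au^+. So 3 are smaller.

3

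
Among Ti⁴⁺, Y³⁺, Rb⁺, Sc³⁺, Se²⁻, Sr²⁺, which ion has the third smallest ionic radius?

Y³⁺

First list Z and electron count for each: Ti⁴⁺ (Z=22, 18 e⁻), Sc³⁺ (Z=21, 18 e⁻), Y³⁺ (Z=39, 36 e⁻), Sr²⁺ (Z=38, 36 e⁻), Rb⁺ (Z=37, 36 e⁻), Se²⁻ (Z=34, 36 e⁻). Ti⁴⁺ < Sc³⁺ (both 18 e⁻, Z=22>21); Sc³⁺ < Y³⁺ (same group, 1 shell fewer); Y³⁺ < Sr²⁺ (both 36 e⁻, Z=39>38); Sr²⁺ < Rb⁺ (both 36 e⁻, Z=38>37); Rb⁺ < Se²⁻ (isoelectronic, higher Z=37 is smaller).
So the order is Ti⁴⁺ < Sc³⁺ < Y³⁺ < Sr²⁺ < Rb⁺ < Se²⁻; the 3rd-smallest ion is Y³⁺.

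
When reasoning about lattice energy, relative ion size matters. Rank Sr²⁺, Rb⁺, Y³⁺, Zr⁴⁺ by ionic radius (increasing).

Each ion has 36 electrons. The ranking follows nuclear charge in reverse — greater Z gives a smaller radius. Zr⁴⁺ (Z=40), Y³⁺ (Z=39), Sr²⁺ (Z=38), Rb⁺ (Z=37).

Zr⁴⁺ < Y³⁺ < Sr²⁺ < Rb⁺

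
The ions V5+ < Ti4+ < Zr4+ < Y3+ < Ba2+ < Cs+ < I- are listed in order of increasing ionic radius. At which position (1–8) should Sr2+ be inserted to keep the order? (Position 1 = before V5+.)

5

V5+ has 18 e⁻ (Z=23), Ti4+ has 18 e⁻ (Z=22), Zr4+ has 36 e⁻ (Z=40), Y3+ has 36 e⁻ (Z=39), Sr2+ has 36 e⁻ (Z=38), Ba2+ has 54 e⁻ (Z=56), Cs+ has 54 e⁻ (Z=55), I- has 54 e⁻ (Z=53). V5+ < Ti4+ (isoelectronic, higher Z=23 is smaller); Ti4+ < Zr4+ (same group, period 4 vs 5); Zr4+ < Y3+ (isoelectronic, higher Z=40 is smaller); Y3+ < Sr2+ (both 36 e⁻, Z=39>38); Sr2+ < Ba2+ (same group, 1 shell fewer); Ba2+ < Cs+ (both 54 e⁻, Z=56>55); Cs+ < I- (both 54 e⁻, Z=55>53).
Merged order: V5+ < Ti4+ < Zr4+ < Y3+ < Sr2+ < Ba2+ < Cs+ < I- — Sr2+ is number 5.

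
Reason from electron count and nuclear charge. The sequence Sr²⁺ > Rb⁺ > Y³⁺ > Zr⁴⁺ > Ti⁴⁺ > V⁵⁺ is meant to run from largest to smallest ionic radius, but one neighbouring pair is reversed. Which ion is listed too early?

The pair Sr²⁺, Rb⁺ is the wrong way round — both have 36 electrons but Z(Sr)=38 > Z(Rb)=37, so Sr²⁺ should be the smaller of the two. All other adjacent pairs agree with periodic trends, so Sr²⁺ is the misplaced ion.

Sr²⁺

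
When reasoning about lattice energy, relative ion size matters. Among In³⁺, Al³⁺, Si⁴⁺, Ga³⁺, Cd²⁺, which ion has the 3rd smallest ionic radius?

Ga³⁺

Work out protons and electrons: Si⁴⁺ has 10 e⁻ (Z=14), Al³⁺ has 10 e⁻ (Z=13), Ga³⁺ has 28 e⁻ (Z=31), In³⁺ has 46 e⁻ (Z=49), Cd²⁺ has 46 e⁻ (Z=48). Si⁴⁺ < Al³⁺ (both 10 e⁻, Z=14>13); Al³⁺ < Ga³⁺ (same group, period 3 vs 4); Ga³⁺ < In³⁺ (same group, 1 shell fewer); In³⁺ < Cd²⁺ (isoelectronic, higher Z=49 is smaller).
That gives Si⁴⁺ < Al³⁺ < Ga³⁺ < In³⁺ < Cd²⁺. From the smallest end, number 3 is Ga³⁺.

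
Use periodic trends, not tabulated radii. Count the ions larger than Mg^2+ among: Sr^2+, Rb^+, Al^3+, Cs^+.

3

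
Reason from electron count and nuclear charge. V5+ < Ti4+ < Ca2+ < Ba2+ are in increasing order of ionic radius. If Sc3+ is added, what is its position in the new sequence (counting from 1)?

3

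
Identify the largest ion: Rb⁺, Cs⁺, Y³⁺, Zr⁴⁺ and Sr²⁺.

Cs⁺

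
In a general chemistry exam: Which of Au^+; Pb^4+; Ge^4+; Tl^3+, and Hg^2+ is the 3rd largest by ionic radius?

Tl^3+

First list Z and electron count for each: Ge^4+: 28 e⁻, Z=32, Pb^4+: 78 e⁻, Z=82, Tl^3+: 78 e⁻, Z=81, Hg^2+: 78 e⁻, Z=80, Au^+: 78 e⁻, Z=79. Ge^4+ < Pb^4+ (same group, period 4 vs 6); Pb^4+ < Tl^3+ (both 78 e⁻, Z=82>81); Tl^3+ < Hg^2+ (isoelectronic, higher Z=81 is smaller); Hg^2+ < Au^+ (both 78 e⁻, Z=80>79).
That gives Ge^4+ < Pb^4+ < Tl^3+ < Hg^2+ < Au^+. From the largest end, number 3 is Tl^3+.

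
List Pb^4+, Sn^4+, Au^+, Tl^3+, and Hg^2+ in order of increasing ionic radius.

Sn^4+ < Pb^4+ < Tl^3+ < Hg^2+ < Au^+

Electron counts and nuclear charges: Sn^4+ (Z=50, 46 e⁻), Pb^4+ (Z=82, 78 e⁻), Tl^3+ (Z=81, 78 e⁻), Hg^2+ (Z=80, 78 e⁻), Au^+ (Z=79, 78 e⁻). Sn^4+ < Pb^4+ (same group, period 5 vs 6); Pb^4+ < Tl^3+ (both 78 e⁻, Z=82>81); Tl^3+ < Hg^2+ (isoelectronic, higher Z=81 is smaller); Hg^2+ < Au^+ (both 78 e⁻, Z=80>79).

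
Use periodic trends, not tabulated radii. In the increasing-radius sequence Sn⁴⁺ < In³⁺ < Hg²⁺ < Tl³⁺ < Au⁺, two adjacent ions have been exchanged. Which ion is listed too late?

Tl³⁺

The pair Hg²⁺, Tl³⁺ is the wrong way round — both have 78 electrons but Z(Tl)=81 > Z(Hg)=80, so Tl³⁺ should be the smaller of the two. All other adjacent pairs agree with periodic trends, so Tl³⁺ is the misplaced ion.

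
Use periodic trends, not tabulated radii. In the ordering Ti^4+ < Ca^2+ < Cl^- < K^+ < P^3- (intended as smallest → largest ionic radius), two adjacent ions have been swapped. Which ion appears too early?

Cl^-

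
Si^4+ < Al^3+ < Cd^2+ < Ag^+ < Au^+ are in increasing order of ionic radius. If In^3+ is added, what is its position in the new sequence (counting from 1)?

3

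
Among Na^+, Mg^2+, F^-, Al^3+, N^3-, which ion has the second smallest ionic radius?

Each ion has 10 electrons. The ranking follows nuclear charge in reverse — greater Z gives a smaller radius. Al^3+ (Z=13), Mg^2+ (Z=12), Na^+ (Z=11), F^- (Z=9), N^3- (Z=7).
That gives Al^3+ < Mg^2+ < Na^+ < F^- < N^3-. From the smallest end, number 2 is Mg^2+.

Mg^2+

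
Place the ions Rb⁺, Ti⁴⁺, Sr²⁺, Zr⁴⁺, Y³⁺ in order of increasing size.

Ti⁴⁺ < Zr⁴⁺ < Y³⁺ < Sr²⁺ < Rb⁺

Ti⁴⁺: 18 e⁻, Z=22, Zr⁴⁺: 36 e⁻, Z=40, Y³⁺: 36 e⁻, Z=39, Sr²⁺: 36 e⁻, Z=38, Rb⁺: 36 e⁻, Z=37. Ti⁴⁺ < Zr⁴⁺ (same group, 1 shell fewer); Zr⁴⁺ < Y³⁺ (both 36 e⁻, Z=40>39); Y³⁺ < Sr²⁺ (isoelectronic, higher Z=39 is smaller); Sr²⁺ < Rb⁺ (both 36 e⁻, Z=38>37).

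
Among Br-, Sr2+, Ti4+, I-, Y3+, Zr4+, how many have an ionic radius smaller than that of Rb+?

4

Ti4+: 18 e⁻, Z=22, Zr4+: 36 e⁻, Z=40, Y3+: 36 e⁻, Z=39, Sr2+: 36 e⁻, Z=38, Rb+: 36 e⁻, Z=37, Br-: 36 e⁻, Z=35, I-: 54 e⁻, Z=53. Ti4+ < Zr4+ (same group, period 4 vs 5); Zr4+ < Y3+ (isoelectronic, higher Z=40 is smaller); Y3+ < Sr2+ (isoelectronic, higher Z=39 is smaller); Sr2+ < Rb+ (isoelectronic, higher Z=38 is smaller); Rb+ < Br- (isoelectronic, higher Z=37 is smaller); Br- < I- (same group, 1 shell fewer).
Placing each against Rb+: smaller — Ti4+, Zr4+, Y3+, Sr2+; larger — Br-, I-. Count: 4.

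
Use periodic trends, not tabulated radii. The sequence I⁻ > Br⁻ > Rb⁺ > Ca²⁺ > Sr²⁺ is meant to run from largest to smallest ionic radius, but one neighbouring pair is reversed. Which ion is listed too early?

Scanning neighbour by neighbour, only Ca²⁺/Sr²⁺ violates a trend: Ca²⁺ and Sr²⁺ are in one column with the same charge; the lighter period-4 ion has one fewer shell and is smaller. That makes Ca²⁺ the one sitting a position early relative to where it belongs.

Ca²⁺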